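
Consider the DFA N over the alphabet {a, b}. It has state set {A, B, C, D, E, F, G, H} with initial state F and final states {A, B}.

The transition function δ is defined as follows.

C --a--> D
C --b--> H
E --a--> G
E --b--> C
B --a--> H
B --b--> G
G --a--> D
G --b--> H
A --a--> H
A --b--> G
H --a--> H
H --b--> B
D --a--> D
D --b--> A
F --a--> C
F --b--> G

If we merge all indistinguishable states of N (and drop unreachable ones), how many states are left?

4

Reachable states from the start: {A,B,C,D,F,G,H}. Unreachable: {E} — drop them.
P0 = {A,B} | {C,D,F,G,H}.
On input b, block {C,D,F,G,H} splits into {C,F,G} and {D,H}.
Refine {C,F,G} on symbol a: members go to different blocks, giving {C,G} and {F}.
No further refinement is possible. Final partition (4 blocks): {A,B} | {C,G} | {D,H} | {F}.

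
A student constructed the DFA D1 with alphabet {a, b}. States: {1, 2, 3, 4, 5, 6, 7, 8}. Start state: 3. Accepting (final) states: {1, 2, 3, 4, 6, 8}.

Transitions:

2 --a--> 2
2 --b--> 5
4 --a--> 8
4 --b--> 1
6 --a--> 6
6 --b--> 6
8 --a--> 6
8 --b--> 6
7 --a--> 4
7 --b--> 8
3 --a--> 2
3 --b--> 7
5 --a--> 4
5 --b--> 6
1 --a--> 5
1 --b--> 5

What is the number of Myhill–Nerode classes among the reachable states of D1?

5

All states are reachable from the start state.
P0 = {1,2,3,4,6,8} | {5,7}.
Refine {1,2,3,4,6,8} on symbol a: members go to different blocks, giving {2,3,4,6,8} and {1}.
On input b, block {2,3,4,6,8} splits into {2,3} and {6,8} and {4}.
No further refinement is possible. Final partition (5 blocks): {2,3} | {5,7} | {1} | {6,8} | {4}.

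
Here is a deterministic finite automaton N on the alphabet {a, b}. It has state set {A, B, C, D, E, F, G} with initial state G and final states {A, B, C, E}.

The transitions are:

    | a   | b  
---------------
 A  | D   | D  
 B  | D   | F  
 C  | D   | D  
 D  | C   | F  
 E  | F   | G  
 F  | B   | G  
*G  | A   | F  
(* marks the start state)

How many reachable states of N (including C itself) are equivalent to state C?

First remove the unreachable states {E}; 6 states remain.
P0 = {A,B,C} | {D,F,G}.
Stable partition: {A,B,C} | {D,F,G} — 2 equivalence classes.
State C belongs to the block {A,B,C}, which has 3 states.

3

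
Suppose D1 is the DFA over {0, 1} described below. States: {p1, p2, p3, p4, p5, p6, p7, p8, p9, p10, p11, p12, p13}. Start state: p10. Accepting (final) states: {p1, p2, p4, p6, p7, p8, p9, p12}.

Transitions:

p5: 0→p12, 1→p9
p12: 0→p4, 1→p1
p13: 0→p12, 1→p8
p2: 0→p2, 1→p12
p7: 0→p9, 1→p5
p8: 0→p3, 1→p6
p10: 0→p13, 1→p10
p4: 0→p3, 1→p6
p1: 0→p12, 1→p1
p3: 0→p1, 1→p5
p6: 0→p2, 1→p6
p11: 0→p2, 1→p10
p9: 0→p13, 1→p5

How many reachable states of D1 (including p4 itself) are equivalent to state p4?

2

States {p7,p11} cannot be reached from the start state, so discard them.
P0 = {p1,p2,p4,p6,p8,p9,p12} | {p3,p5,p10,p13}.
Split {p1,p2,p4,p6,p8,p9,p12} by δ(·,0) → {p1,p2,p6,p12} and {p4,p8,p9}.
Refine {p1,p2,p6,p12} on symbol 0: members go to different blocks, giving {p1,p2,p6} and {p12}.
Refine {p1,p2,p6} on symbol 0: members go to different blocks, giving {p2,p6} and {p1}.
Split {p2,p6} by δ(·,1) → {p2} and {p6}.
On input 0, block {p3,p5,p10,p13} splits into {p5,p13} and {p3} and {p10}.
Refine {p4,p8,p9} on symbol 0: members go to different blocks, giving {p4,p8} and {p9}.
On input 1, block {p5,p13} splits into {p5} and {p13}.
No further refinement is possible. Final partition (10 blocks): {p2} | {p5} | {p4,p8} | {p12} | {p1} | {p6} | {p3} | {p10} | {p9} | {p13}.
State p4 belongs to the block {p4,p8}, which has 2 states.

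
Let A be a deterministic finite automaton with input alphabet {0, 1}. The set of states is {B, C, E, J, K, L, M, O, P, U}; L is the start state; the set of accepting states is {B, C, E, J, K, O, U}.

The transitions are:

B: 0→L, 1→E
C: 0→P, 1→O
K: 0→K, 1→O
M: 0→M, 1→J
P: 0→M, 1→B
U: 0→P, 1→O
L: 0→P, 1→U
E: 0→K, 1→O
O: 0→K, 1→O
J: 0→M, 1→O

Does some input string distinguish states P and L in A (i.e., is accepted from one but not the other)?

States {C} cannot be reached from the start state, so discard them.
Initial partition by acceptance: {B,E,J,K,O,U} | {L,M,P}.
Refine {B,E,J,K,O,U} on symbol 0: members go to different blocks, giving {E,K,O} and {B,J,U}.
Stable partition: {E,K,O} | {L,M,P} | {B,J,U} — 3 equivalence classes.
P and L lie in the same block of the stable partition, so they are equivalent — no string distinguishes them.

No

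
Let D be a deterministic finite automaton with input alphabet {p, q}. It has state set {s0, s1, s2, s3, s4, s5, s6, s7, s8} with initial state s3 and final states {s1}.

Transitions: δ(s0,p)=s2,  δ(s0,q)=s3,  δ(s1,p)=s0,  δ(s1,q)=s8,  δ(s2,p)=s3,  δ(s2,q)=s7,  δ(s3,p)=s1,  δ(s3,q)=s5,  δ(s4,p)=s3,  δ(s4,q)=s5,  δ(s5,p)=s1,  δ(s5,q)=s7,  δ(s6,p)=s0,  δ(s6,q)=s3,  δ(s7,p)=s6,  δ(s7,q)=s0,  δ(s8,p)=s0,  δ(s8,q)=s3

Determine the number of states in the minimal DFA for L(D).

States {s4} cannot be reached from the start state, so discard them.
P0 = {s1} | {s0,s2,s3,s5,s6,s7,s8}.
On input p, block {s0,s2,s3,s5,s6,s7,s8} splits into {s0,s2,s6,s7,s8} and {s3,s5}.
On input p, block {s0,s2,s6,s7,s8} splits into {s0,s6,s7,s8} and {s2}.
Split {s0,s6,s7,s8} by δ(·,p) → {s6,s7,s8} and {s0}.
Split {s6,s7,s8} by δ(·,p) → {s6,s8} and {s7}.
On input q, block {s3,s5} splits into {s3} and {s5}.
The partition is now stable with 7 blocks: {s1} | {s6,s8} | {s3} | {s2} | {s0} | {s7} | {s5}.

7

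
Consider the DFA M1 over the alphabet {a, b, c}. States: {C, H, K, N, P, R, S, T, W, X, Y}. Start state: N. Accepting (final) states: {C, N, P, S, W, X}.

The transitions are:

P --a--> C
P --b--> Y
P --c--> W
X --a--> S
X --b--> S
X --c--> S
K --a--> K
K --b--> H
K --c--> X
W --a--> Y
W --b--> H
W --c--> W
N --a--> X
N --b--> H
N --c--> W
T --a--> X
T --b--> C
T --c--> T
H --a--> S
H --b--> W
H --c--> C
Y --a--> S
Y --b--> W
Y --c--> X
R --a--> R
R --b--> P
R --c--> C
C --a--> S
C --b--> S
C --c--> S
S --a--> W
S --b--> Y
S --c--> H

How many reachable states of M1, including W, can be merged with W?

1

States {K,P,R,T} cannot be reached from the start state, so discard them.
P0 = {C,N,S,W,X} | {H,Y}.
Refine {C,N,S,W,X} on symbol a: members go to different blocks, giving {C,N,S,X} and {W}.
Refine {C,N,S,X} on symbol a: members go to different blocks, giving {C,N,X} and {S}.
Split {C,N,X} by δ(·,a) → {C,X} and {N}.
The partition is now stable with 5 blocks: {C,X} | {H,Y} | {W} | {S} | {N}.
State W belongs to the block {W}, which has 1 states.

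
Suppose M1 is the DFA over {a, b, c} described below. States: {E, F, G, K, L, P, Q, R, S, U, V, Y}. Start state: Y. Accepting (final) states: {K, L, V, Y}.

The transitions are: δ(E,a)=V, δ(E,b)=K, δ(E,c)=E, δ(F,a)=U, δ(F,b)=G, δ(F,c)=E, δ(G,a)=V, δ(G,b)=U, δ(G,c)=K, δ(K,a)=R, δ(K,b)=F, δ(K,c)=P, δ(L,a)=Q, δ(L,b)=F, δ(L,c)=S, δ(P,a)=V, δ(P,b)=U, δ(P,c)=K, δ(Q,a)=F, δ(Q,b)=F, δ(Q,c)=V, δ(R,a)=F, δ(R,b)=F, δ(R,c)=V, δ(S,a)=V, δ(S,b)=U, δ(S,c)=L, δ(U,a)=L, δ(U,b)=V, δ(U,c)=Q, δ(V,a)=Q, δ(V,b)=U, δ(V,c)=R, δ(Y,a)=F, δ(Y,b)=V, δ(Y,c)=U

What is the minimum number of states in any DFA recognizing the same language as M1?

8

Every state is reachable, so we keep all 12.
P0 = {K,L,V,Y} | {E,F,G,P,Q,R,S,U}.
Refine {K,L,V,Y} on symbol b: members go to different blocks, giving {K,L,V} and {Y}.
Split {E,F,G,P,Q,R,S,U} by δ(·,a) → {E,G,P,S,U} and {F,Q,R}.
Refine {K,L,V} on symbol b: members go to different blocks, giving {K,L} and {V}.
Refine {E,G,P,S,U} on symbol a: members go to different blocks, giving {E,G,P,S} and {U}.
Split {E,G,P,S} by δ(·,b) → {G,P,S} and {E}.
Refine {F,Q,R} on symbol a: members go to different blocks, giving {Q,R} and {F}.
Stable partition: {K,L} | {G,P,S} | {Y} | {Q,R} | {V} | {U} | {E} | {F} — 8 equivalence classes.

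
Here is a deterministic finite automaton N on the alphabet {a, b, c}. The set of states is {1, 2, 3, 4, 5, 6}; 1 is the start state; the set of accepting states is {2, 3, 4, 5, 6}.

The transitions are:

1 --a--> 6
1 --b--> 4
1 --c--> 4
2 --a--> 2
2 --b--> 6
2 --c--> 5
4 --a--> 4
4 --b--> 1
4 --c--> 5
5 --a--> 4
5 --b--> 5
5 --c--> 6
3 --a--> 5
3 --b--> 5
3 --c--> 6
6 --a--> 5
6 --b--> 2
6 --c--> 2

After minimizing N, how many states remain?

5

States {3} cannot be reached from the start state, so discard them.
Initial partition by acceptance: {2,4,5,6} | {1}.
Split {2,4,5,6} by δ(·,b) → {2,5,6} and {4}.
Refine {2,5,6} on symbol a: members go to different blocks, giving {2,6} and {5}.
On input a, block {2,6} splits into {2} and {6}.
The partition is now stable with 5 blocks: {2} | {1} | {4} | {5} | {6}.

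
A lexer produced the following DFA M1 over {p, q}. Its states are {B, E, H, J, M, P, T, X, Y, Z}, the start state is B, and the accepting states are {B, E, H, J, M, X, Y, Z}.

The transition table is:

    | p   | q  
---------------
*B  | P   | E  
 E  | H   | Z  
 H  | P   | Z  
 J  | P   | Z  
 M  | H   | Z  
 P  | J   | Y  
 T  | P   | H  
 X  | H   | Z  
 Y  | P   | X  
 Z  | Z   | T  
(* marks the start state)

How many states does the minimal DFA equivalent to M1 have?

States {M} cannot be reached from the start state, so discard them.
Start with accepting vs non-accepting: {B,E,H,J,X,Y,Z} | {P,T}.
Split {B,E,H,J,X,Y,Z} by δ(·,p) → {B,H,J,Y} and {E,X,Z}.
Refine {P,T} on symbol p: members go to different blocks, giving {T} and {P}.
On input p, block {E,X,Z} splits into {E,X} and {Z}.
Refine {B,H,J,Y} on symbol q: members go to different blocks, giving {H,J} and {B,Y}.
No further refinement is possible. Final partition (6 blocks): {H,J} | {T} | {E,X} | {P} | {Z} | {B,Y}.

6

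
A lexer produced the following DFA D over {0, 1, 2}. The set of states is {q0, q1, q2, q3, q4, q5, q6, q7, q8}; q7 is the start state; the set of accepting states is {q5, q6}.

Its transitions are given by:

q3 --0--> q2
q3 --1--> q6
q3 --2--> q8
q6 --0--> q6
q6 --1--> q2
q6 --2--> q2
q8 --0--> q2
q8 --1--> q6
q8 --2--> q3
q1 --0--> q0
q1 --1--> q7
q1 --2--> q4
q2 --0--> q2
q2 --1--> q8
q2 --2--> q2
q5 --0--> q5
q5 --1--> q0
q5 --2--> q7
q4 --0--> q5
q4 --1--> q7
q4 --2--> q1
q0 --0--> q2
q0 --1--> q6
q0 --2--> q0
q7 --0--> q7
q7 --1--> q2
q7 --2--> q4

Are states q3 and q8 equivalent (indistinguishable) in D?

Yes

Every state is reachable, so we keep all 9.
Initial partition by acceptance: {q5,q6} | {q0,q1,q2,q3,q4,q7,q8}.
Refine {q0,q1,q2,q3,q4,q7,q8} on symbol 0: members go to different blocks, giving {q0,q1,q2,q3,q7,q8} and {q4}.
Split {q0,q1,q2,q3,q7,q8} by δ(·,1) → {q0,q3,q8} and {q1,q2,q7}.
Refine {q5,q6} on symbol 1: members go to different blocks, giving {q5} and {q6}.
On input 0, block {q1,q2,q7} splits into {q2,q7} and {q1}.
Split {q2,q7} by δ(·,1) → {q2} and {q7}.
Stable partition: {q5} | {q0,q3,q8} | {q4} | {q2} | {q6} | {q1} | {q7} — 7 equivalence classes.
q3 and q8 lie in the same block of the stable partition, so they are equivalent — no string distinguishes them.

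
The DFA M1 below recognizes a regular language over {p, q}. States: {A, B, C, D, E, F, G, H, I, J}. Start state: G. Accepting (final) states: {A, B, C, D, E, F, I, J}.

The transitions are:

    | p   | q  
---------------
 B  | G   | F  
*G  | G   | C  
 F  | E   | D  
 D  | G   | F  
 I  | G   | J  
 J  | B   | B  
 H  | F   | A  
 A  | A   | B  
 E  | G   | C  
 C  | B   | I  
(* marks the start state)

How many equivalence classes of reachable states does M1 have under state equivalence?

Reachable states from the start: {B,C,D,E,F,G,I,J}. Unreachable: {A,H} — drop them.
P0 = {B,C,D,E,F,I,J} | {G}.
Split {B,C,D,E,F,I,J} by δ(·,p) → {B,D,E,I} and {C,F,J}.
The partition is now stable with 3 blocks: {B,D,E,I} | {G} | {C,F,J}.

3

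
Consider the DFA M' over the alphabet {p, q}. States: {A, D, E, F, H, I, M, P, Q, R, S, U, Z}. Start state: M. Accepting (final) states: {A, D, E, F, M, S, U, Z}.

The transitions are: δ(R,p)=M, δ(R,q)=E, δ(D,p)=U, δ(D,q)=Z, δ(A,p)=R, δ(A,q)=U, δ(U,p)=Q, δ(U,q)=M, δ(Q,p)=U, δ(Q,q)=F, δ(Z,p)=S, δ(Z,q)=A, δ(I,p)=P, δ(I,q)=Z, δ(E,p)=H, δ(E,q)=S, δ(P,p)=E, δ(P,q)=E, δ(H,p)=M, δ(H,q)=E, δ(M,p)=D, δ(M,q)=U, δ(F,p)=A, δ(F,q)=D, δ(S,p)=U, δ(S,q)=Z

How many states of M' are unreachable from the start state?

2

Starting at M and following transitions, the reachable set is {A, D, E, F, H, M, Q, R, S, U, Z}. That leaves I, P unreachable — 2 in total.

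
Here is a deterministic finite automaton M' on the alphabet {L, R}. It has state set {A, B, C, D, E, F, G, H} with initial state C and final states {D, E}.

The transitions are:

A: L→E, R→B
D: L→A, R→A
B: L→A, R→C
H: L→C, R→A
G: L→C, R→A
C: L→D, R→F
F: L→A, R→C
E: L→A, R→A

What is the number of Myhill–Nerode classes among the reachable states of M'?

Reachable states from the start: {A,B,C,D,E,F}. Unreachable: {G,H} — drop them.
Start with accepting vs non-accepting: {D,E} | {A,B,C,F}.
Refine {A,B,C,F} on symbol L: members go to different blocks, giving {A,C} and {B,F}.
The partition is now stable with 3 blocks: {D,E} | {A,C} | {B,F}.

3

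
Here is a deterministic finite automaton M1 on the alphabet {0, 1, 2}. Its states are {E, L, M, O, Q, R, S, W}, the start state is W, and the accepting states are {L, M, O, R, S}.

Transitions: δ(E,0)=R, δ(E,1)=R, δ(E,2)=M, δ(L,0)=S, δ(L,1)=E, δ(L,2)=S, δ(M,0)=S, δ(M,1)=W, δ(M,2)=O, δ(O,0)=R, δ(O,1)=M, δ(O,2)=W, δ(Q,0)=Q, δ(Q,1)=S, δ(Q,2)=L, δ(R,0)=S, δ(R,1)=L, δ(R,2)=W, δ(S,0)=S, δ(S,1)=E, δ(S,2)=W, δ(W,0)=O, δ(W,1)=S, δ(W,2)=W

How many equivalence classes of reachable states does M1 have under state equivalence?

7

States {Q} cannot be reached from the start state, so discard them.
P0 = {L,M,O,R,S} | {E,W}.
Split {L,M,O,R,S} by δ(·,1) → {L,M,S} and {O,R}.
Refine {L,M,S} on symbol 2: members go to different blocks, giving {S} and {M} and {L}.
Split {E,W} by δ(·,1) → {W} and {E}.
Split {O,R} by δ(·,0) → {O} and {R}.
Stable partition: {S} | {W} | {O} | {M} | {L} | {E} | {R} — 7 equivalence classes.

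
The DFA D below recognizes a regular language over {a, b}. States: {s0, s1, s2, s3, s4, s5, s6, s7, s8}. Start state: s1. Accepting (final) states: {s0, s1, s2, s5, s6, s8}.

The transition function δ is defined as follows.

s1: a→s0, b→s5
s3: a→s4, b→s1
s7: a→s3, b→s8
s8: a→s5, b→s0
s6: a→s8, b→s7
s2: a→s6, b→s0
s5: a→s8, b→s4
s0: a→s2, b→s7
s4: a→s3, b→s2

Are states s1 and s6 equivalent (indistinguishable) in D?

Initial partition by acceptance: {s0,s1,s2,s5,s6,s8} | {s3,s4,s7}.
On input b, block {s0,s1,s2,s5,s6,s8} splits into {s0,s5,s6} and {s1,s2,s8}.
No further refinement is possible. Final partition (3 blocks): {s0,s5,s6} | {s3,s4,s7} | {s1,s2,s8}.
s1 and s6 end up in different blocks, so they are distinguishable. For instance, the string 'b' is accepted from only s1.

No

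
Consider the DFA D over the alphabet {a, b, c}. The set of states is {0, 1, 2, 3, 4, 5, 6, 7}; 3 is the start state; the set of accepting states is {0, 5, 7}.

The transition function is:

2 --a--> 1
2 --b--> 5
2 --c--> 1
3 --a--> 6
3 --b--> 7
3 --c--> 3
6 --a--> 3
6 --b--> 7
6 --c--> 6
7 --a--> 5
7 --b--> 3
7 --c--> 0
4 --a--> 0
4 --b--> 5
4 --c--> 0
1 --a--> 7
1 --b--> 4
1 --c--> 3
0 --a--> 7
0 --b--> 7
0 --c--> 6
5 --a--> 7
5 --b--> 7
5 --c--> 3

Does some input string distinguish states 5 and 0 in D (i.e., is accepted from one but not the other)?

No

First remove the unreachable states {1,2,4}; 5 states remain.
Start with accepting vs non-accepting: {0,5,7} | {3,6}.
Refine {0,5,7} on symbol b: members go to different blocks, giving {0,5} and {7}.
No further refinement is possible. Final partition (3 blocks): {0,5} | {3,6} | {7}.
5 and 0 lie in the same block of the stable partition, so they are equivalent — no string distinguishes them.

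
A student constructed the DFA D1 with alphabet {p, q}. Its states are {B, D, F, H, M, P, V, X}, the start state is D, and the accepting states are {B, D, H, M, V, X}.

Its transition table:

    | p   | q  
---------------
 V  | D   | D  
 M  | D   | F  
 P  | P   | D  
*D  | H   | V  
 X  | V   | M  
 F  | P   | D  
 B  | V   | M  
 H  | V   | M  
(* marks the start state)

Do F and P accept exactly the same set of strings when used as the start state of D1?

Yes

States {B,X} cannot be reached from the start state, so discard them.
P0 = {D,H,M,V} | {F,P}.
Split {D,H,M,V} by δ(·,q) → {D,H,V} and {M}.
Refine {D,H,V} on symbol q: members go to different blocks, giving {D,V} and {H}.
On input p, block {D,V} splits into {D} and {V}.
No further refinement is possible. Final partition (5 blocks): {D} | {F,P} | {M} | {H} | {V}.
F and P lie in the same block of the stable partition, so they are equivalent — no string distinguishes them.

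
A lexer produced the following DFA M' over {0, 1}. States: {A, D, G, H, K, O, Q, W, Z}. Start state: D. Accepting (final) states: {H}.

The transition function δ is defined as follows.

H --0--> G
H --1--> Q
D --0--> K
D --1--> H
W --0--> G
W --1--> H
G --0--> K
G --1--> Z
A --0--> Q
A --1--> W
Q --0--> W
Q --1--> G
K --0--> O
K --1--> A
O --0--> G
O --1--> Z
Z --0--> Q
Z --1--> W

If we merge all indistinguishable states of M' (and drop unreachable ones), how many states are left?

Start with accepting vs non-accepting: {H} | {A,D,G,K,O,Q,W,Z}.
On input 1, block {A,D,G,K,O,Q,W,Z} splits into {A,G,K,O,Q,Z} and {D,W}.
Split {A,G,K,O,Q,Z} by δ(·,0) → {A,G,K,O,Z} and {Q}.
Refine {A,G,K,O,Z} on symbol 0: members go to different blocks, giving {G,K,O} and {A,Z}.
The partition is now stable with 5 blocks: {H} | {G,K,O} | {D,W} | {Q} | {A,Z}.

5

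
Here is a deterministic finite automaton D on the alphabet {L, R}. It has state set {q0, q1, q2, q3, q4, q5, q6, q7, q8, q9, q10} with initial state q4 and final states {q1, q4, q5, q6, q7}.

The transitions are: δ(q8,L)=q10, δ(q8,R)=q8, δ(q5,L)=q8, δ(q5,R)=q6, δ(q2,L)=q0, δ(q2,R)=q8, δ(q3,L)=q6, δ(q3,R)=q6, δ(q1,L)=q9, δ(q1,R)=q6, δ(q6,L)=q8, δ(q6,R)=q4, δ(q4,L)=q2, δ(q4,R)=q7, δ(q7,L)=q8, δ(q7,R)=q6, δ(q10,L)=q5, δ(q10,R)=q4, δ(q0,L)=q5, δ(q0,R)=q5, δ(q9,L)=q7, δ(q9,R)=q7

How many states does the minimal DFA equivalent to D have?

3

Reachable states from the start: {q0,q2,q4,q5,q6,q7,q8,q10}. Unreachable: {q1,q3,q9} — drop them.
Start with accepting vs non-accepting: {q4,q5,q6,q7} | {q0,q2,q8,q10}.
Split {q0,q2,q8,q10} by δ(·,L) → {q0,q10} and {q2,q8}.
No further refinement is possible. Final partition (3 blocks): {q4,q5,q6,q7} | {q0,q10} | {q2,q8}.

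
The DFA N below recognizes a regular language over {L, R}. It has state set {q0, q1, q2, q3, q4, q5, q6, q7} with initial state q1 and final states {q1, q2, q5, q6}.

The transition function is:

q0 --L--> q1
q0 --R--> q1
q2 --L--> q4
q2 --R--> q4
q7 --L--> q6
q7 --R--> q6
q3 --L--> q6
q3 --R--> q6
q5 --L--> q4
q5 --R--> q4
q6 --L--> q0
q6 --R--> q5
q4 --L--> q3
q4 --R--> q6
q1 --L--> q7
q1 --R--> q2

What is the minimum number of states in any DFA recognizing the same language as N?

P0 = {q1,q2,q5,q6} | {q0,q3,q4,q7}.
Refine {q1,q2,q5,q6} on symbol R: members go to different blocks, giving {q1,q6} and {q2,q5}.
Split {q0,q3,q4,q7} by δ(·,L) → {q0,q3,q7} and {q4}.
Stable partition: {q1,q6} | {q0,q3,q7} | {q2,q5} | {q4} — 4 equivalence classes.

4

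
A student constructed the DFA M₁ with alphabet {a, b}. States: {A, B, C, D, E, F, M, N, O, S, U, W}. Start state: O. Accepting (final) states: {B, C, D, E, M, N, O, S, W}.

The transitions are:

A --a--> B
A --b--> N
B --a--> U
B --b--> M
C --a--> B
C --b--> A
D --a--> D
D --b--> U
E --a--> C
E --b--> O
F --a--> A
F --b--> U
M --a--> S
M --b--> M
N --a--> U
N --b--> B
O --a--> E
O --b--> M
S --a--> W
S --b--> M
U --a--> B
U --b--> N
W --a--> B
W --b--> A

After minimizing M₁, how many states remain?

6

Reachable states from the start: {A,B,C,E,M,N,O,S,U,W}. Unreachable: {D,F} — drop them.
P0 = {B,C,E,M,N,O,S,W} | {A,U}.
Refine {B,C,E,M,N,O,S,W} on symbol a: members go to different blocks, giving {C,E,M,O,S,W} and {B,N}.
On input a, block {C,E,M,O,S,W} splits into {E,M,O,S} and {C,W}.
Split {E,M,O,S} by δ(·,a) → {E,S} and {M,O}.
Refine {B,N} on symbol b: members go to different blocks, giving {B} and {N}.
The partition is now stable with 6 blocks: {E,S} | {A,U} | {B} | {C,W} | {M,O} | {N}.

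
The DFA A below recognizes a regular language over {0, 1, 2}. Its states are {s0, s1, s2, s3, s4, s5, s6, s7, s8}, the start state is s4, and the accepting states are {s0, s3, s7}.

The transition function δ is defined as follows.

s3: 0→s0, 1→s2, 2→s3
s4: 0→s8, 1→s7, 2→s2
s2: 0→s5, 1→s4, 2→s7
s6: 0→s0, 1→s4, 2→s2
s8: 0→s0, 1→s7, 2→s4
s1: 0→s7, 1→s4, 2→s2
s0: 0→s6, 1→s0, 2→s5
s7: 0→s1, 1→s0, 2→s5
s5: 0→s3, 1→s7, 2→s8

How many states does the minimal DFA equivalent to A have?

7

All states are reachable from the start state.
Initial partition by acceptance: {s0,s3,s7} | {s1,s2,s4,s5,s6,s8}.
Refine {s0,s3,s7} on symbol 0: members go to different blocks, giving {s0,s7} and {s3}.
Split {s1,s2,s4,s5,s6,s8} by δ(·,0) → {s1,s6,s8} and {s2,s4} and {s5}.
Split {s1,s6,s8} by δ(·,1) → {s1,s6} and {s8}.
On input 0, block {s2,s4} splits into {s2} and {s4}.
No further refinement is possible. Final partition (7 blocks): {s0,s7} | {s1,s6} | {s3} | {s2} | {s5} | {s8} | {s4}.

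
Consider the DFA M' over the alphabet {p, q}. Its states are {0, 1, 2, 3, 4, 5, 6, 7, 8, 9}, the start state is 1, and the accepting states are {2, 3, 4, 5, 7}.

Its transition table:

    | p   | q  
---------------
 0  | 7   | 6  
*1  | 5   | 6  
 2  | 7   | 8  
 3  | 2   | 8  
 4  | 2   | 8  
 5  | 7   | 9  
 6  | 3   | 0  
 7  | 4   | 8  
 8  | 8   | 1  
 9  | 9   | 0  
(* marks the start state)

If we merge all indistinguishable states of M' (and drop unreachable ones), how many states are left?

3

Every state is reachable, so we keep all 10.
Initial partition by acceptance: {2,3,4,5,7} | {0,1,6,8,9}.
Split {0,1,6,8,9} by δ(·,p) → {0,1,6} and {8,9}.
Stable partition: {2,3,4,5,7} | {0,1,6} | {8,9} — 3 equivalence classes.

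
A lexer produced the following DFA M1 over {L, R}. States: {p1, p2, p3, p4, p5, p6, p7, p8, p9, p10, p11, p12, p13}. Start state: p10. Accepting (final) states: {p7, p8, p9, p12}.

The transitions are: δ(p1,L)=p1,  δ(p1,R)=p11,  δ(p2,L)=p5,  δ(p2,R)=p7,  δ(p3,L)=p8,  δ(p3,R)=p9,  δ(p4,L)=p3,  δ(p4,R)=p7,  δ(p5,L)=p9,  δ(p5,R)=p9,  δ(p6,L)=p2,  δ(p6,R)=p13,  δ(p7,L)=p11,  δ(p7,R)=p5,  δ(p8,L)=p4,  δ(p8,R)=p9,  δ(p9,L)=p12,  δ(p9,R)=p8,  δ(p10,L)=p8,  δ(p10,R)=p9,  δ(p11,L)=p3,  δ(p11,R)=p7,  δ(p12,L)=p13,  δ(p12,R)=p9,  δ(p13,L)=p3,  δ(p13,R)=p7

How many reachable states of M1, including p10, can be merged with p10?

2

Reachable states from the start: {p3,p4,p5,p7,p8,p9,p10,p11,p12,p13}. Unreachable: {p1,p2,p6} — drop them.
P0 = {p7,p8,p9,p12} | {p3,p4,p5,p10,p11,p13}.
Refine {p7,p8,p9,p12} on symbol L: members go to different blocks, giving {p7,p8,p12} and {p9}.
Refine {p7,p8,p12} on symbol R: members go to different blocks, giving {p8,p12} and {p7}.
On input L, block {p3,p4,p5,p10,p11,p13} splits into {p4,p11,p13} and {p3,p10} and {p5}.
Stable partition: {p8,p12} | {p4,p11,p13} | {p9} | {p7} | {p3,p10} | {p5} — 6 equivalence classes.
The equivalence class containing p10 is {p3,p10}, of size 2.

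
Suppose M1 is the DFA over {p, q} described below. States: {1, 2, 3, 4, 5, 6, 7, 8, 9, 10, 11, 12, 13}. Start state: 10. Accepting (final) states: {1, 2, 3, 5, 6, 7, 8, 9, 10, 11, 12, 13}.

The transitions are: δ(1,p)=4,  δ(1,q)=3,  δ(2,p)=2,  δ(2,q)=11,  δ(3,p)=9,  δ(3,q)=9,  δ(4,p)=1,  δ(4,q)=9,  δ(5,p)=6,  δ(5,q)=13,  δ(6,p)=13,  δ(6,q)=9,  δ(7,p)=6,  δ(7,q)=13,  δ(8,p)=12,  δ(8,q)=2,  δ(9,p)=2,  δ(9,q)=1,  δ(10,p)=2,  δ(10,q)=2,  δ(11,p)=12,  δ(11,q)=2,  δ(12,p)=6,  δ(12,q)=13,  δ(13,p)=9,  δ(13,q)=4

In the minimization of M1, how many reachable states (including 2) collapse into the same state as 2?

1

States {5,7,8} cannot be reached from the start state, so discard them.
P0 = {1,2,3,6,9,10,11,12,13} | {4}.
On input p, block {1,2,3,6,9,10,11,12,13} splits into {2,3,6,9,10,11,12,13} and {1}.
On input q, block {2,3,6,9,10,11,12,13} splits into {2,3,6,10,11,12} and {9} and {13}.
Refine {2,3,6,10,11,12} on symbol p: members go to different blocks, giving {2,10,11,12} and {3} and {6}.
Refine {2,10,11,12} on symbol p: members go to different blocks, giving {2,10,11} and {12}.
Refine {2,10,11} on symbol p: members go to different blocks, giving {2,10} and {11}.
Split {2,10} by δ(·,q) → {2} and {10}.
Stable partition: {2} | {4} | {1} | {9} | {13} | {3} | {6} | {12} | {11} | {10} — 10 equivalence classes.
State 2 belongs to the block {2}, which has 1 states.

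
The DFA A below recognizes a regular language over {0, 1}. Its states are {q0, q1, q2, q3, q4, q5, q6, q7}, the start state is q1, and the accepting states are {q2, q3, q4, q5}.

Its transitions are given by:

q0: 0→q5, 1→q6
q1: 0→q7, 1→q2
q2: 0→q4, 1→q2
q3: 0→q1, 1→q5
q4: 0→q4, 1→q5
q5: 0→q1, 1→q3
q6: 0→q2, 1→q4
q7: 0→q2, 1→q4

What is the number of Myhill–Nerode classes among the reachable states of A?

States {q0,q6} cannot be reached from the start state, so discard them.
Start with accepting vs non-accepting: {q2,q3,q4,q5} | {q1,q7}.
Split {q2,q3,q4,q5} by δ(·,0) → {q2,q4} and {q3,q5}.
Split {q2,q4} by δ(·,1) → {q2} and {q4}.
Split {q1,q7} by δ(·,0) → {q1} and {q7}.
No further refinement is possible. Final partition (5 blocks): {q2} | {q1} | {q3,q5} | {q4} | {q7}.

5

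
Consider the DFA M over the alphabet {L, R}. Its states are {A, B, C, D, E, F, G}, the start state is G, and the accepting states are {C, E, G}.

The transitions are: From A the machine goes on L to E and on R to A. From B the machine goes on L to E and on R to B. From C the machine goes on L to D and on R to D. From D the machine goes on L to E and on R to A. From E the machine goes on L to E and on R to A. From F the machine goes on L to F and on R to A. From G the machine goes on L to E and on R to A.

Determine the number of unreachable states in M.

No path from G leads to B, C, D, F; the other 3 states are all reachable.

4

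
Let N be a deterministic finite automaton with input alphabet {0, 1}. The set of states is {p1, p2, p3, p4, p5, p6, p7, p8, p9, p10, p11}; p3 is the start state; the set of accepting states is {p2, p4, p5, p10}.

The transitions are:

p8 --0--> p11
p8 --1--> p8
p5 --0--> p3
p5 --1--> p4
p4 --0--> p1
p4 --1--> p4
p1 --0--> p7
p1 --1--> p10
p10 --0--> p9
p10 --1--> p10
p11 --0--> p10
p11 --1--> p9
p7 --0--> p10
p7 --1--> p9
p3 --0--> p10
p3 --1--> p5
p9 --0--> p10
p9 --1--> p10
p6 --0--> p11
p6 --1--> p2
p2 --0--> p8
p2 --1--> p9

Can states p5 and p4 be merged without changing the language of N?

First remove the unreachable states {p2,p6,p8,p11}; 7 states remain.
Initial partition by acceptance: {p4,p5,p10} | {p1,p3,p7,p9}.
Split {p1,p3,p7,p9} by δ(·,0) → {p3,p7,p9} and {p1}.
Refine {p4,p5,p10} on symbol 0: members go to different blocks, giving {p5,p10} and {p4}.
On input 1, block {p5,p10} splits into {p5} and {p10}.
On input 1, block {p3,p7,p9} splits into {p3} and {p7} and {p9}.
The partition is now stable with 7 blocks: {p5} | {p3} | {p1} | {p4} | {p10} | {p7} | {p9}.
p5 and p4 end up in different blocks, so they are distinguishable. For instance, the string '00' is accepted from only p5.

No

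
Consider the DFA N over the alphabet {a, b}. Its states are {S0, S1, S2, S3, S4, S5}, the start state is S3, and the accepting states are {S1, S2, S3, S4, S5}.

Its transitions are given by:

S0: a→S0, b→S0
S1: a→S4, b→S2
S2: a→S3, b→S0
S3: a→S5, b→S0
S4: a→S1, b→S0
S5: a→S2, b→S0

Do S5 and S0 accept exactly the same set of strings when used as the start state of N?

No

States {S1,S4} cannot be reached from the start state, so discard them.
Start with accepting vs non-accepting: {S2,S3,S5} | {S0}.
Stable partition: {S2,S3,S5} | {S0} — 2 equivalence classes.
S5 and S0 end up in different blocks, so they are distinguishable. For instance, the string 'ε' is accepted from only S5.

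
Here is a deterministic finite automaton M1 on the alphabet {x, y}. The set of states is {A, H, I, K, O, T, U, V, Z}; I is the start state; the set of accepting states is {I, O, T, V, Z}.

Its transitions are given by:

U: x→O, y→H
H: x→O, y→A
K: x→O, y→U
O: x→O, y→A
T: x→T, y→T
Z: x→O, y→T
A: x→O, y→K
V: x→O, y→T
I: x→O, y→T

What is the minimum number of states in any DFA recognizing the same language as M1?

4

First remove the unreachable states {V,Z}; 7 states remain.
P0 = {I,O,T} | {A,H,K,U}.
Split {I,O,T} by δ(·,y) → {I,T} and {O}.
Refine {I,T} on symbol x: members go to different blocks, giving {I} and {T}.
The partition is now stable with 4 blocks: {I} | {A,H,K,U} | {O} | {T}.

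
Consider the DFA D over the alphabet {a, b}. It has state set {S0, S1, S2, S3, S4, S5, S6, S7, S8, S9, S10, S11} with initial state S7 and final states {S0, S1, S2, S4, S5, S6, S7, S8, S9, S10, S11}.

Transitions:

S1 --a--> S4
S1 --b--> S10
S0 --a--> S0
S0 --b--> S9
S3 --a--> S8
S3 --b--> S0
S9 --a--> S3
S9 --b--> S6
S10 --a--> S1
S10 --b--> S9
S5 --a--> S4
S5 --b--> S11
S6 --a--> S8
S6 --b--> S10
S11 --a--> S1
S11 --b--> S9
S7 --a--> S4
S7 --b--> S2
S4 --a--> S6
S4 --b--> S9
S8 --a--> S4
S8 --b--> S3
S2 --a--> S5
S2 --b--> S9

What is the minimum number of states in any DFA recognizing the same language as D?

8

Every state is reachable, so we keep all 12.
P0 = {S0,S1,S2,S4,S5,S6,S7,S8,S9,S10,S11} | {S3}.
Split {S0,S1,S2,S4,S5,S6,S7,S8,S9,S10,S11} by δ(·,a) → {S0,S1,S2,S4,S5,S6,S7,S8,S10,S11} and {S9}.
On input b, block {S0,S1,S2,S4,S5,S6,S7,S8,S10,S11} splits into {S0,S2,S4,S10,S11} and {S1,S5,S6,S7} and {S8}.
Split {S0,S2,S4,S10,S11} by δ(·,a) → {S2,S4,S10,S11} and {S0}.
Refine {S1,S5,S6,S7} on symbol a: members go to different blocks, giving {S1,S5,S7} and {S6}.
On input a, block {S2,S4,S10,S11} splits into {S2,S10,S11} and {S4}.
The partition is now stable with 8 blocks: {S2,S10,S11} | {S3} | {S9} | {S1,S5,S7} | {S8} | {S0} | {S6} | {S4}.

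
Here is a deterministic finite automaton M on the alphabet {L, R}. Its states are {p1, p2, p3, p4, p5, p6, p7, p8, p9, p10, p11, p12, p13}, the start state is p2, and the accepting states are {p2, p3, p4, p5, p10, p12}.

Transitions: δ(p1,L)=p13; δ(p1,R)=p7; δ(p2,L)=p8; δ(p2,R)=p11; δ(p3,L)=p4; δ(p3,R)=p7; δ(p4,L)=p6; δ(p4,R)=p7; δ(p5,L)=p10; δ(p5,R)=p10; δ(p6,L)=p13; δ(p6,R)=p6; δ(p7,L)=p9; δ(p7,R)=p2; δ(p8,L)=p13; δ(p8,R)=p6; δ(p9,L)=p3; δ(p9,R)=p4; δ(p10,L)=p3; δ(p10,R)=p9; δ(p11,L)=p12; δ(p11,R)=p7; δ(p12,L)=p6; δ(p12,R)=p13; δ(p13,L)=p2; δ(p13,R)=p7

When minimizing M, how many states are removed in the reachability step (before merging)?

3

Starting at p2 and following transitions, the reachable set is {p2, p3, p4, p6, p7, p8, p9, p11, p12, p13}. That leaves p1, p5, p10 unreachable — 3 in total.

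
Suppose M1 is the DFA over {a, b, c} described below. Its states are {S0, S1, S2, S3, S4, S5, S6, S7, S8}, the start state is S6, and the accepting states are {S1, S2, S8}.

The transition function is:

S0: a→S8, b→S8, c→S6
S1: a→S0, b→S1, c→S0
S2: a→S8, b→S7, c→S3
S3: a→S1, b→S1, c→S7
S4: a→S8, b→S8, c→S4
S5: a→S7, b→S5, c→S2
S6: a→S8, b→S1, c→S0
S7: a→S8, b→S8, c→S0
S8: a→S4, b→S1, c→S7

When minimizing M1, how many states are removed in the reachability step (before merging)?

No path from S6 leads to S2, S3, S5; the other 6 states are all reachable.

3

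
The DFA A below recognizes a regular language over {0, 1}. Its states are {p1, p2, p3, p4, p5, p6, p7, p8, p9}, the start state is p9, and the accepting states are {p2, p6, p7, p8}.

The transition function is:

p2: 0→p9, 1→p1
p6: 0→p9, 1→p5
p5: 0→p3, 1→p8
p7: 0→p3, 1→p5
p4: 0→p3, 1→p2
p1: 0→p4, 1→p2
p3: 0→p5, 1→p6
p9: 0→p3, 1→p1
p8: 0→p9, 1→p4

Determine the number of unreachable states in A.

1

Starting at p9 and following transitions, the reachable set is {p1, p2, p3, p4, p5, p6, p8, p9}. That leaves p7 unreachable — 1 in total.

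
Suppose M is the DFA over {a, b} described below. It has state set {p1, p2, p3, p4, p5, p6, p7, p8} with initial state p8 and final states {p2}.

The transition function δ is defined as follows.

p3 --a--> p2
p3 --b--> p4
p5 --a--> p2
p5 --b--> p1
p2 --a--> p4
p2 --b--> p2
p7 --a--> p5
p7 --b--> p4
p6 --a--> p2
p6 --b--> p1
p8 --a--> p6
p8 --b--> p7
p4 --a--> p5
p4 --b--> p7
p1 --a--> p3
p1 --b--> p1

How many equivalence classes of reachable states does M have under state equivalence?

3

Start with accepting vs non-accepting: {p2} | {p1,p3,p4,p5,p6,p7,p8}.
Refine {p1,p3,p4,p5,p6,p7,p8} on symbol a: members go to different blocks, giving {p1,p4,p7,p8} and {p3,p5,p6}.
No further refinement is possible. Final partition (3 blocks): {p2} | {p1,p4,p7,p8} | {p3,p5,p6}.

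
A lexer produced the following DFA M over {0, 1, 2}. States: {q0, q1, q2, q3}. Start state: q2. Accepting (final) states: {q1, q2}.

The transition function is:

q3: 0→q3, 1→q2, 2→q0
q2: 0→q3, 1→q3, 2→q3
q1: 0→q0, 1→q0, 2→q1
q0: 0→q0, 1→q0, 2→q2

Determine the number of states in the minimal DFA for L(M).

States {q1} cannot be reached from the start state, so discard them.
Initial partition by acceptance: {q2} | {q0,q3}.
On input 1, block {q0,q3} splits into {q0} and {q3}.
The partition is now stable with 3 blocks: {q2} | {q0} | {q3}.

3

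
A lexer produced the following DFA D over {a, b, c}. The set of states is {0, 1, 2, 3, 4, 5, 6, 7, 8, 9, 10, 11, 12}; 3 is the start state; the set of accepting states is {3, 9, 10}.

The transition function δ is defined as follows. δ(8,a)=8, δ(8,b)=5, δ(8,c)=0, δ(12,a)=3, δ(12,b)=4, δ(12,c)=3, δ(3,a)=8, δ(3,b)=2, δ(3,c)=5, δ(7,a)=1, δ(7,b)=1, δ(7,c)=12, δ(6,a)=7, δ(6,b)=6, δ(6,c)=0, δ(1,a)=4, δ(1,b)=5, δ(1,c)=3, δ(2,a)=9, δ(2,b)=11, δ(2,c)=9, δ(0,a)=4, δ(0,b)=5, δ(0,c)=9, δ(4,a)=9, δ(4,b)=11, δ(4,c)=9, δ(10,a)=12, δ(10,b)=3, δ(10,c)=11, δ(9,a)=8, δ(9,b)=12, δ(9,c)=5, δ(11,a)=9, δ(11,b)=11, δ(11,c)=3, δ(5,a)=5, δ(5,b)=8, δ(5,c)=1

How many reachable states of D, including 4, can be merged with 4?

4

First remove the unreachable states {6,7,10}; 10 states remain.
Start with accepting vs non-accepting: {3,9} | {0,1,2,4,5,8,11,12}.
Refine {0,1,2,4,5,8,11,12} on symbol a: members go to different blocks, giving {0,1,5,8} and {2,4,11,12}.
Refine {0,1,5,8} on symbol a: members go to different blocks, giving {0,1} and {5,8}.
No further refinement is possible. Final partition (4 blocks): {3,9} | {0,1} | {2,4,11,12} | {5,8}.
The equivalence class containing 4 is {2,4,11,12}, of size 4.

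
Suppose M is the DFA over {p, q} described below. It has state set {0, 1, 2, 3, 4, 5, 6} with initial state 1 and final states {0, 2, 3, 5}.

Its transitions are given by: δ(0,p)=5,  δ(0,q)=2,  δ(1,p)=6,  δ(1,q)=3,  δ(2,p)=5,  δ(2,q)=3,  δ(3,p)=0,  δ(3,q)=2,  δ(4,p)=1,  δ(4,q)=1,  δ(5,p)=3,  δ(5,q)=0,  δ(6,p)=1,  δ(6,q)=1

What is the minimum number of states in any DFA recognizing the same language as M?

3

Reachable states from the start: {0,1,2,3,5,6}. Unreachable: {4} — drop them.
Initial partition by acceptance: {0,2,3,5} | {1,6}.
Split {1,6} by δ(·,q) → {1} and {6}.
No further refinement is possible. Final partition (3 blocks): {0,2,3,5} | {1} | {6}.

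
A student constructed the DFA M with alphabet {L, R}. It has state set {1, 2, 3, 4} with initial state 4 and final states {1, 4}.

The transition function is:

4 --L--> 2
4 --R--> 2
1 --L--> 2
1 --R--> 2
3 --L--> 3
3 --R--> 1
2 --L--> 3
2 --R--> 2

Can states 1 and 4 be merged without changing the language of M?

P0 = {1,4} | {2,3}.
Refine {2,3} on symbol R: members go to different blocks, giving {2} and {3}.
No further refinement is possible. Final partition (3 blocks): {1,4} | {2} | {3}.
1 and 4 lie in the same block of the stable partition, so they are equivalent — no string distinguishes them.

Yes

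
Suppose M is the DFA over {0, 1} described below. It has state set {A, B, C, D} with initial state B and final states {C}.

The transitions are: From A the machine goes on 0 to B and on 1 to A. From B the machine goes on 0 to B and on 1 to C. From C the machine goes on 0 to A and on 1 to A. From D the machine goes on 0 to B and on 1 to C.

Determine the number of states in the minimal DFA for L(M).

Reachable states from the start: {A,B,C}. Unreachable: {D} — drop them.
Initial partition by acceptance: {C} | {A,B}.
Refine {A,B} on symbol 1: members go to different blocks, giving {A} and {B}.
Stable partition: {C} | {A} | {B} — 3 equivalence classes.

3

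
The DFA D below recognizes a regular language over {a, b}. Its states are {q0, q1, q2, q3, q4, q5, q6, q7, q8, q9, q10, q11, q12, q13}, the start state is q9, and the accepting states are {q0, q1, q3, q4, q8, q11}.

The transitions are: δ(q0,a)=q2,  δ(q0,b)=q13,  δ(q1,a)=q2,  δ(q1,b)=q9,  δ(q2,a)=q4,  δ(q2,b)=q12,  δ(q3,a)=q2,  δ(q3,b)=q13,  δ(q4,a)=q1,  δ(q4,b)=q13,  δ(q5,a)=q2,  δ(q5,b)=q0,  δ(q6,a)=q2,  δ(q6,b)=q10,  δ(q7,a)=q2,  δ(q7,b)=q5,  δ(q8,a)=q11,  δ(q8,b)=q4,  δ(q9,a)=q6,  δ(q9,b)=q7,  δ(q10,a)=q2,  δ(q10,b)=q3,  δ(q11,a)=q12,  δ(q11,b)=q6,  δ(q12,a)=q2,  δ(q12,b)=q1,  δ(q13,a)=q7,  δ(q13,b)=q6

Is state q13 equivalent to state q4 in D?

No

Reachable states from the start: {q0,q1,q2,q3,q4,q5,q6,q7,q9,q10,q12,q13}. Unreachable: {q8,q11} — drop them.
Start with accepting vs non-accepting: {q0,q1,q3,q4} | {q2,q5,q6,q7,q9,q10,q12,q13}.
On input a, block {q0,q1,q3,q4} splits into {q0,q1,q3} and {q4}.
Refine {q2,q5,q6,q7,q9,q10,q12,q13} on symbol a: members go to different blocks, giving {q5,q6,q7,q9,q10,q12,q13} and {q2}.
On input a, block {q5,q6,q7,q9,q10,q12,q13} splits into {q5,q6,q7,q10,q12} and {q9,q13}.
Split {q5,q6,q7,q10,q12} by δ(·,b) → {q5,q10,q12} and {q6,q7}.
No further refinement is possible. Final partition (6 blocks): {q0,q1,q3} | {q5,q10,q12} | {q4} | {q2} | {q9,q13} | {q6,q7}.
q13 and q4 end up in different blocks, so they are distinguishable. For instance, the string 'ε' is accepted from only q4.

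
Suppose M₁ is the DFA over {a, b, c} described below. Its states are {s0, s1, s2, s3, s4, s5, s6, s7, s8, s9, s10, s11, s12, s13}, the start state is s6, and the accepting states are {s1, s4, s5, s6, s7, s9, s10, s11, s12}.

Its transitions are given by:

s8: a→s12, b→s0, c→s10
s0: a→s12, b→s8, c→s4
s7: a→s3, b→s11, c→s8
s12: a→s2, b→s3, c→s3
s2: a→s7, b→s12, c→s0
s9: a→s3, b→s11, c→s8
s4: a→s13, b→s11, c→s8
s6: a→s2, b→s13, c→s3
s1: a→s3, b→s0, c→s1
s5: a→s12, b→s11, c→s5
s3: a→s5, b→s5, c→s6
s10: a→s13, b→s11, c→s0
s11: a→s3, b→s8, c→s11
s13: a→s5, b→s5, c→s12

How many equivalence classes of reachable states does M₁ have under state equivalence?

States {s1,s9} cannot be reached from the start state, so discard them.
Start with accepting vs non-accepting: {s4,s5,s6,s7,s10,s11,s12} | {s0,s2,s3,s8,s13}.
On input a, block {s4,s5,s6,s7,s10,s11,s12} splits into {s4,s6,s7,s10,s11,s12} and {s5}.
Refine {s4,s6,s7,s10,s11,s12} on symbol b: members go to different blocks, giving {s4,s7,s10} and {s6,s11,s12}.
On input a, block {s0,s2,s3,s8,s13} splits into {s0,s8} and {s3,s13} and {s2}.
On input a, block {s6,s11,s12} splits into {s6,s12} and {s11}.
No further refinement is possible. Final partition (7 blocks): {s4,s7,s10} | {s0,s8} | {s5} | {s6,s12} | {s3,s13} | {s2} | {s11}.

7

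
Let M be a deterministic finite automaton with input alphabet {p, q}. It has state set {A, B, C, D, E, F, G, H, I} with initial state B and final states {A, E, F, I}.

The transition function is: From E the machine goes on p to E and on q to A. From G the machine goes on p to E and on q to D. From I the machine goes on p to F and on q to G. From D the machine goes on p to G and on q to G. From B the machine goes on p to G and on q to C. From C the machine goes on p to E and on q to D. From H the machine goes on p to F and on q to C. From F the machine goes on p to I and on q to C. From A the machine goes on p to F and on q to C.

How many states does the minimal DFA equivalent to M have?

4

First remove the unreachable states {H}; 8 states remain.
Start with accepting vs non-accepting: {A,E,F,I} | {B,C,D,G}.
Split {A,E,F,I} by δ(·,q) → {A,F,I} and {E}.
On input p, block {B,C,D,G} splits into {B,D} and {C,G}.
No further refinement is possible. Final partition (4 blocks): {A,F,I} | {B,D} | {E} | {C,G}.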